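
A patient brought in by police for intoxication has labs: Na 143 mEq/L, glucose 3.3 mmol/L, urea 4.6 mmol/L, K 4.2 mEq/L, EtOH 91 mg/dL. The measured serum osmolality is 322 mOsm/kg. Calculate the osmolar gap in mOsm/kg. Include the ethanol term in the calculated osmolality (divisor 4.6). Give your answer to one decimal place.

Calculated osmolality = 2·Na + glucose + urea + ethanol/4.6
= 2·143 + 3.3 + 4.6 + 91/4.6
= 286 + 3.30 + 4.60 + 19.78
= 313.68 mOsm/kg ≈ 313.7 mOsm/kg
Osmolar gap = measured − calculated = 322 − 313.7 = 8.3 mOsm/kg

8.3 mOsm/kg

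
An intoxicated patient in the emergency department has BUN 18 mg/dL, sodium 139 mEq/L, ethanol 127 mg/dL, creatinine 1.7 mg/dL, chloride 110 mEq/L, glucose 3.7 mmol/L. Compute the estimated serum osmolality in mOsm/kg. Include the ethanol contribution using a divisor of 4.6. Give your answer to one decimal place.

Calculated osmolality = 2·Na + glucose + BUN/2.8 + ethanol/4.6
= 2·139 + 3.7 + 18/2.8 + 127/4.6
= 278 + 3.70 + 6.43 + 27.61
= 315.74 mOsm/kg

315.7 mOsm/kg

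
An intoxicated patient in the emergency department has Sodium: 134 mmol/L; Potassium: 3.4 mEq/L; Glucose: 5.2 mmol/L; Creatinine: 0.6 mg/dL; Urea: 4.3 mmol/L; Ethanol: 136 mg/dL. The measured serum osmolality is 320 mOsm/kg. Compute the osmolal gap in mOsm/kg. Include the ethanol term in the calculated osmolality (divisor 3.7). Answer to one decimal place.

5.7 mOsm/kg

Calculated osmolality = 2·Na + glucose + urea + ethanol/3.7
= 2·134 + 5.2 + 4.3 + 136/3.7
= 268 + 5.20 + 4.30 + 36.76
= 314.26 mOsm/kg ≈ 314.3 mOsm/kg
Osmolar gap = measured − calculated = 320 − 314.3 = 5.7 mOsm/kg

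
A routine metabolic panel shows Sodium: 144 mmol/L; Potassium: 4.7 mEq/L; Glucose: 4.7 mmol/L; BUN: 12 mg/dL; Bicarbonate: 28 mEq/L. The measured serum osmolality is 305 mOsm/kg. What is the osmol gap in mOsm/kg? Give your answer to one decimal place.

8.0 mOsm/kg

Calculated osmolality = 2·Na + glucose + BUN/2.8
= 2·144 + 4.7 + 12/2.8
= 288 + 4.70 + 4.29
= 296.99 mOsm/kg ≈ 297.0 mOsm/kg
Osmolar gap = measured − calculated = 305 − 297.0 = 8.0 mOsm/kg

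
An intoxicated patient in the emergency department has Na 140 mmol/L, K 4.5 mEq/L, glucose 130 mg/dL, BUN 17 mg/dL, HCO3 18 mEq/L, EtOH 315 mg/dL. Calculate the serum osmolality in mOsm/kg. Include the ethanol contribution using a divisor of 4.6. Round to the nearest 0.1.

Calculated osmolality = 2·Na + glucose/18 + BUN/2.8 + ethanol/4.6
= 2·140 + 130/18 + 17/2.8 + 315/4.6
= 280 + 7.22 + 6.07 + 68.48
= 361.77 mOsm/kg

361.8 mOsm/kg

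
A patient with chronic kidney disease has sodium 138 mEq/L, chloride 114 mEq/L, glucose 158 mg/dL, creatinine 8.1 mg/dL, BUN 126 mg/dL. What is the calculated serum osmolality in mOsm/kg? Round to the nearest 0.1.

329.8 mOsm/kg

Calculated osmolality = 2·Na + glucose/18 + BUN/2.8
= 2·138 + 158/18 + 126/2.8
= 276 + 8.78 + 45
= 329.78 mOsm/kg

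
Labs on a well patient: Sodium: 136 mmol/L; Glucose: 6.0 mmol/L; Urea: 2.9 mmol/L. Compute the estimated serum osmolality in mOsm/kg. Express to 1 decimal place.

280.9 mOsm/kg

Calculated osmolality = 2·Na + glucose + urea
= 2·136 + 6 + 2.9
= 272 + 6 + 2.90
= 280.9 mOsm/kg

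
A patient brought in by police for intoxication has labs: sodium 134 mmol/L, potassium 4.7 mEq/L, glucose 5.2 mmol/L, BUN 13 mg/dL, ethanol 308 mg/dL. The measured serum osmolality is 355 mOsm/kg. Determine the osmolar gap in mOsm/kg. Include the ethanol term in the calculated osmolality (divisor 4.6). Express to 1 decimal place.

10.2 mOsm/kg

Calculated osmolality = 2·Na + glucose + BUN/2.8 + ethanol/4.6
= 2·134 + 5.2 + 13/2.8 + 308/4.6
= 268 + 5.20 + 4.64 + 66.96
= 344.8 mOsm/kg ≈ 344.8 mOsm/kg
Osmolar gap = measured − calculated = 355 − 344.8 = 10.2 mOsm/kg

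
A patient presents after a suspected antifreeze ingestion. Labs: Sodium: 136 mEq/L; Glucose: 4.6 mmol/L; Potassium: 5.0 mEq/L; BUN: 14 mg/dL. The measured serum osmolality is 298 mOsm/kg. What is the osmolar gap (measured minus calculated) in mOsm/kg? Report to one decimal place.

Calculated osmolality = 2·Na + glucose + BUN/2.8
= 2·136 + 4.6 + 14/2.8
= 272 + 4.60 + 5
= 281.6 mOsm/kg ≈ 281.6 mOsm/kg
Osmolar gap = measured − calculated = 298 − 281.6 = 16.4 mOsm/kg

16.4 mOsm/kg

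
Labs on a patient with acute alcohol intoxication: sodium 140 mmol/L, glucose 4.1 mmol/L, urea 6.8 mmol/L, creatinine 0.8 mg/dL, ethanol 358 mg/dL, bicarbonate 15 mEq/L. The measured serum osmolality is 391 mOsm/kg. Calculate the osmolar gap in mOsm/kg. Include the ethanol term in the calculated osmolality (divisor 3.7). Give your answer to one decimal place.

Calculated osmolality = 2·Na + glucose + urea + ethanol/3.7
= 2·140 + 4.1 + 6.8 + 358/3.7
= 280 + 4.10 + 6.80 + 96.76
= 387.66 mOsm/kg ≈ 387.7 mOsm/kg
Osmolar gap = measured − calculated = 391 − 387.7 = 3.3 mOsm/kg

3.3 mOsm/kg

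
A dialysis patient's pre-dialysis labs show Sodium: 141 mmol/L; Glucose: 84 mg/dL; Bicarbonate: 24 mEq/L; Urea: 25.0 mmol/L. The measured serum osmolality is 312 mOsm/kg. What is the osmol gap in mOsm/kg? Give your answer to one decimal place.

Calculated osmolality = 2·Na + glucose/18 + urea
= 2·141 + 84/18 + 25
= 282 + 4.67 + 25
= 311.67 mOsm/kg ≈ 311.7 mOsm/kg
Osmolar gap = measured − calculated = 312 − 311.7 = 0.3 mOsm/kg

0.3 mOsm/kg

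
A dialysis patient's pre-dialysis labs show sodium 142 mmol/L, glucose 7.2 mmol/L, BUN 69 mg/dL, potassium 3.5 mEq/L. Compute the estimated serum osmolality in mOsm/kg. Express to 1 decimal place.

Calculated osmolality = 2·Na + glucose + BUN/2.8
= 2·142 + 7.2 + 69/2.8
= 284 + 7.20 + 24.64
= 315.84 mOsm/kg

315.8 mOsm/kg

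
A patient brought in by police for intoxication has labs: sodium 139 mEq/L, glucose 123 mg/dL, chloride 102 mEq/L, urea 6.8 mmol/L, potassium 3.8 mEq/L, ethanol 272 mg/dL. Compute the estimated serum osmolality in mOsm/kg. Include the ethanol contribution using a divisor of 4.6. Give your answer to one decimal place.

350.8 mOsm/kg

Calculated osmolality = 2·Na + glucose/18 + urea + ethanol/4.6
= 2·139 + 123/18 + 6.8 + 272/4.6
= 278 + 6.83 + 6.80 + 59.13
= 350.76 mOsm/kg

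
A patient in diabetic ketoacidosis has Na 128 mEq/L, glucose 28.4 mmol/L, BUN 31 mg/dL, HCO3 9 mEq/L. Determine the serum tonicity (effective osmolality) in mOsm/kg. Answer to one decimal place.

Effective osmolality excludes urea (freely permeant across cell membranes):
2·Na + glucose
= 2·128 + 28.4
= 256 + 28.4
= 284.4 mOsm/kg

284.4 mOsm/kg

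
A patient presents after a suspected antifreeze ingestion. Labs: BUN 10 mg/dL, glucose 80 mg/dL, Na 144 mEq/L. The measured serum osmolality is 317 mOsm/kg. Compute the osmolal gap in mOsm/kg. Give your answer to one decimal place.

Calculated osmolality = 2·Na + glucose/18 + BUN/2.8
= 2·144 + 80/18 + 10/2.8
= 288 + 4.44 + 3.57
= 296.01 mOsm/kg ≈ 296.0 mOsm/kg
Osmolar gap = measured − calculated = 317 − 296.0 = 21.0 mOsm/kg

21.0 mOsm/kg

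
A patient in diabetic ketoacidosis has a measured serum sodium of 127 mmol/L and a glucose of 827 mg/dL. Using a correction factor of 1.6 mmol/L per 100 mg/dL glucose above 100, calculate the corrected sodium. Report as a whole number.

Corrected Na = measured Na + 1.6 · (glucose − 100)/100
= 127 + 1.6 · (827 − 100)/100
= 127 + 11.6
= 138.6 mmol/L

139 mmol/L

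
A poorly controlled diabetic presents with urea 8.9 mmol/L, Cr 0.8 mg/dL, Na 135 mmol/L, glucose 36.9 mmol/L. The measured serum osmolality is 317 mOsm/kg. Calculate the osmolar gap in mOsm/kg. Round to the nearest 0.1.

1.2 mOsm/kg

Calculated osmolality = 2·Na + glucose + urea
= 2·135 + 36.9 + 8.9
= 270 + 36.90 + 8.90
= 315.8 mOsm/kg ≈ 315.8 mOsm/kg
Osmolar gap = measured − calculated = 317 − 315.8 = 1.2 mOsm/kg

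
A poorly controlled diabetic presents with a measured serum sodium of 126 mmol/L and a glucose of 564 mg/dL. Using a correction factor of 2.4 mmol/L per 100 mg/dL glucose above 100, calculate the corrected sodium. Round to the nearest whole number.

137 mmol/L

Corrected Na = measured Na + 2.4 · (glucose − 100)/100
= 126 + 2.4 · (564 − 100)/100
= 126 + 11.1
= 137.1 mmol/L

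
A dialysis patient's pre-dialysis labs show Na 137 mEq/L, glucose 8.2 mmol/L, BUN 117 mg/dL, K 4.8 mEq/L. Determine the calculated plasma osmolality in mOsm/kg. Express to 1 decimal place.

324.0 mOsm/kg

Calculated osmolality = 2·Na + glucose + BUN/2.8
= 2·137 + 8.2 + 117/2.8
= 274 + 8.20 + 41.79
= 323.99 mOsm/kg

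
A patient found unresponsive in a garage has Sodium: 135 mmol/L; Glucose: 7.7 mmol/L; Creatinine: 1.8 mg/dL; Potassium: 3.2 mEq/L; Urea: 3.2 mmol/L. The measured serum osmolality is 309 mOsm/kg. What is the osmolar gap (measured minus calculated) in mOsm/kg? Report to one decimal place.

Calculated osmolality = 2·Na + glucose + urea
= 2·135 + 7.7 + 3.2
= 270 + 7.70 + 3.20
= 280.9 mOsm/kg ≈ 280.9 mOsm/kg
Osmolar gap = measured − calculated = 309 − 280.9 = 28.1 mOsm/kg

28.1 mOsm/kg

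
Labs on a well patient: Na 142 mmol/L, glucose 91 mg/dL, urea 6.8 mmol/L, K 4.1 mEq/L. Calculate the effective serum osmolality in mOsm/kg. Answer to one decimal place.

Effective osmolality excludes urea (freely permeant across cell membranes):
2·Na + glucose/18
= 2·142 + 91/18
= 284 + 5.06
= 289.06 mOsm/kg

289.1 mOsm/kg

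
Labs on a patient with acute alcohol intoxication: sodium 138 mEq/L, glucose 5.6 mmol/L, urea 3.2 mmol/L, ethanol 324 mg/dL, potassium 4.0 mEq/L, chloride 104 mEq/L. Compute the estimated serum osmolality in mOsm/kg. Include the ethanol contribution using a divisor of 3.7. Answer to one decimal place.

372.4 mOsm/kg

Calculated osmolality = 2·Na + glucose + urea + ethanol/3.7
= 2·138 + 5.6 + 3.2 + 324/3.7
= 276 + 5.60 + 3.20 + 87.57
= 372.37 mOsm/kg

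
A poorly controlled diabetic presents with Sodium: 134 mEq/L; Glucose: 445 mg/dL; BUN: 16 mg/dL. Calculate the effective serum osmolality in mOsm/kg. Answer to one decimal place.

Effective osmolality excludes urea (freely permeant across cell membranes):
2·Na + glucose/18
= 2·134 + 445/18
= 268 + 24.72
= 292.72 mOsm/kg

292.7 mOsm/kg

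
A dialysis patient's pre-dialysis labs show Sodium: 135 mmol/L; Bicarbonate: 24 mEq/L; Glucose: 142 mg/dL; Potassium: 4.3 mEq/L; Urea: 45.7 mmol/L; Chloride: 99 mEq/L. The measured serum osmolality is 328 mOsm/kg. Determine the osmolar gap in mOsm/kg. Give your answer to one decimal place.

Calculated osmolality = 2·Na + glucose/18 + urea
= 2·135 + 142/18 + 45.7
= 270 + 7.89 + 45.70
= 323.59 mOsm/kg ≈ 323.6 mOsm/kg
Osmolar gap = measured − calculated = 328 − 323.6 = 4.4 mOsm/kg

4.4 mOsm/kg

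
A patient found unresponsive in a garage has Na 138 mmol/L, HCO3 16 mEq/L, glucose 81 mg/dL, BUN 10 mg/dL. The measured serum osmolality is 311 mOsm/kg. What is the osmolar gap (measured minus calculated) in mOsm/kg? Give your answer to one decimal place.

26.9 mOsm/kg

Calculated osmolality = 2·Na + glucose/18 + BUN/2.8
= 2·138 + 81/18 + 10/2.8
= 276 + 4.50 + 3.57
= 284.07 mOsm/kg ≈ 284.1 mOsm/kg
Osmolar gap = measured − calculated = 311 − 284.1 = 26.9 mOsm/kg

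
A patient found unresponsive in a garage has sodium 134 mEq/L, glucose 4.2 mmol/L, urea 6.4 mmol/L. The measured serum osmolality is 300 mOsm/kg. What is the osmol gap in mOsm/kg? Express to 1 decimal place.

Calculated osmolality = 2·Na + glucose + urea
= 2·134 + 4.2 + 6.4
= 268 + 4.20 + 6.40
= 278.6 mOsm/kg ≈ 278.6 mOsm/kg
Osmolar gap = measured − calculated = 300 − 278.6 = 21.4 mOsm/kg

21.4 mOsm/kg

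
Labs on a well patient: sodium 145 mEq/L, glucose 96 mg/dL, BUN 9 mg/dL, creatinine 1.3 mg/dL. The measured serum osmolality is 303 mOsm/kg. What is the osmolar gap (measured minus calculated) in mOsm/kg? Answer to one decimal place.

4.5 mOsm/kg

Calculated osmolality = 2·Na + glucose/18 + BUN/2.8
= 2·145 + 96/18 + 9/2.8
= 290 + 5.33 + 3.21
= 298.54 mOsm/kg ≈ 298.5 mOsm/kg
Osmolar gap = measured − calculated = 303 − 298.5 = 4.5 mOsm/kg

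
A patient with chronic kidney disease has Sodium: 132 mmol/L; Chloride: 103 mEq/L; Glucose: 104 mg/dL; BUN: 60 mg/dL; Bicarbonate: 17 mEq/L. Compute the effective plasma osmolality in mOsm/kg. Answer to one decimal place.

269.8 mOsm/kg

Effective osmolality excludes urea (freely permeant across cell membranes):
2·Na + glucose/18
= 2·132 + 104/18
= 264 + 5.78
= 269.78 mOsm/kg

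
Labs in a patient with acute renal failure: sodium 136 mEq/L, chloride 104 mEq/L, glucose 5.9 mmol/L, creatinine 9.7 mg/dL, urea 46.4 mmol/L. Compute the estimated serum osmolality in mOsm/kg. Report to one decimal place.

324.3 mOsm/kg

Calculated osmolality = 2·Na + glucose + urea
= 2·136 + 5.9 + 46.4
= 272 + 5.90 + 46.40
= 324.3 mOsm/kg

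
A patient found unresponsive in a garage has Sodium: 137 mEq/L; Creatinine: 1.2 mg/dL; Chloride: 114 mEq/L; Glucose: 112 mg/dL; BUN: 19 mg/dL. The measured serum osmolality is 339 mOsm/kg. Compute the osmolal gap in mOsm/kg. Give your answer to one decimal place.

52.0 mOsm/kg

Calculated osmolality = 2·Na + glucose/18 + BUN/2.8
= 2·137 + 112/18 + 19/2.8
= 274 + 6.22 + 6.79
= 287.01 mOsm/kg ≈ 287.0 mOsm/kg
Osmolar gap = measured − calculated = 339 − 287.0 = 52.0 mOsm/kg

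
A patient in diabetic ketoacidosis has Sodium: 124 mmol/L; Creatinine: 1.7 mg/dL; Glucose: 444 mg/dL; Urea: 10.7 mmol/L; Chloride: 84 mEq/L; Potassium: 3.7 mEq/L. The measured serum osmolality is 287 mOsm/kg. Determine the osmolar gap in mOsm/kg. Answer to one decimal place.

Calculated osmolality = 2·Na + glucose/18 + urea
= 2·124 + 444/18 + 10.7
= 248 + 24.67 + 10.70
= 283.37 mOsm/kg ≈ 283.4 mOsm/kg
Osmolar gap = measured − calculated = 287 − 283.4 = 3.6 mOsm/kg

3.6 mOsm/kg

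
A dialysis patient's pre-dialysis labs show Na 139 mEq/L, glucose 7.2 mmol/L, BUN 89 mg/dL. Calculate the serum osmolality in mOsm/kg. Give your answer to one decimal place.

317.0 mOsm/kg

Calculated osmolality = 2·Na + glucose + BUN/2.8
= 2·139 + 7.2 + 89/2.8
= 278 + 7.20 + 31.79
= 316.99 mOsm/kg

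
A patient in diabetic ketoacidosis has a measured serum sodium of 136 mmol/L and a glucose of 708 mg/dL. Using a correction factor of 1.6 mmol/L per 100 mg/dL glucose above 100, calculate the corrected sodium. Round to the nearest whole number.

Corrected Na = measured Na + 1.6 · (glucose − 100)/100
= 136 + 1.6 · (708 − 100)/100
= 136 + 9.7
= 145.7 mmol/L

146 mmol/L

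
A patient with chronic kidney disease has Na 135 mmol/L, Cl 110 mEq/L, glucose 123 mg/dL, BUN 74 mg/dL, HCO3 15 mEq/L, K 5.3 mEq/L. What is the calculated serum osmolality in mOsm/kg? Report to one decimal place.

303.3 mOsm/kg

Calculated osmolality = 2·Na + glucose/18 + BUN/2.8
= 2·135 + 123/18 + 74/2.8
= 270 + 6.83 + 26.43
= 303.26 mOsm/kg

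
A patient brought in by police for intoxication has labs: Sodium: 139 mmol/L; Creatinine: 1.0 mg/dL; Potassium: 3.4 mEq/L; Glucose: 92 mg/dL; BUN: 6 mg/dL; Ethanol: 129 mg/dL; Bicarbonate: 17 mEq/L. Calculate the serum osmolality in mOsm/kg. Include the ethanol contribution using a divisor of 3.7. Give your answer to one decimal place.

320.1 mOsm/kg

Calculated osmolality = 2·Na + glucose/18 + BUN/2.8 + ethanol/3.7
= 2·139 + 92/18 + 6/2.8 + 129/3.7
= 278 + 5.11 + 2.14 + 34.86
= 320.11 mOsm/kg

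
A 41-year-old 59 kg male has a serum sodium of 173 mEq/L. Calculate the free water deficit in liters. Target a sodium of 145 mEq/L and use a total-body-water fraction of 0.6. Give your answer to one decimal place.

TBW = 0.6 · 59 = 35.4 L
Free water deficit = TBW · (Na/145 − 1)
= 35.4 · (173/145 − 1)
= 35.4 · 0.1931
= 6.84 L

6.8 L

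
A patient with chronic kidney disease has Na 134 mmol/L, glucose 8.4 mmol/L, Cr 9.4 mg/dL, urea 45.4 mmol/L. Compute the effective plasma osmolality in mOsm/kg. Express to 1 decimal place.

276.4 mOsm/kg

Effective osmolality excludes urea (freely permeant across cell membranes):
2·Na + glucose
= 2·134 + 8.4
= 268 + 8.4
= 276.4 mOsm/kg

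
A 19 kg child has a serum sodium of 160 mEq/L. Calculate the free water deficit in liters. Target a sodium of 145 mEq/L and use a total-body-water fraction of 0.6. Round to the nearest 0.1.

TBW = 0.6 · 19 = 11.4 L
Free water deficit = TBW · (Na/145 − 1)
= 11.4 · (160/145 − 1)
= 11.4 · 0.1034
= 1.18 L

1.2 L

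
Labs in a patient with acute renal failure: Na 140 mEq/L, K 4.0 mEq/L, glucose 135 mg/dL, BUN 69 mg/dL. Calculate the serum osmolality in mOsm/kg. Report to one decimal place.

312.1 mOsm/kg

Calculated osmolality = 2·Na + glucose/18 + BUN/2.8
= 2·140 + 135/18 + 69/2.8
= 280 + 7.50 + 24.64
= 312.14 mOsm/kg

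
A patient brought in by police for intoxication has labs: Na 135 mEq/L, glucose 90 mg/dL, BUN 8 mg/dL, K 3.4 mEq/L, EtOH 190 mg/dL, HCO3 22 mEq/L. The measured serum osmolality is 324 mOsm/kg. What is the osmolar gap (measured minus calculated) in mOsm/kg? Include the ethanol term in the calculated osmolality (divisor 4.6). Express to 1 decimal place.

Calculated osmolality = 2·Na + glucose/18 + BUN/2.8 + ethanol/4.6
= 2·135 + 90/18 + 8/2.8 + 190/4.6
= 270 + 5 + 2.86 + 41.30
= 319.16 mOsm/kg ≈ 319.2 mOsm/kg
Osmolar gap = measured − calculated = 324 − 319.2 = 4.8 mOsm/kg

4.8 mOsm/kg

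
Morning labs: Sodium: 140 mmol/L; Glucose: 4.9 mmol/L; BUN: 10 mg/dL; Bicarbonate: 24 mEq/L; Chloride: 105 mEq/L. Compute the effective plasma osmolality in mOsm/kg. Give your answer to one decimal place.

Effective osmolality excludes urea (freely permeant across cell membranes):
2·Na + glucose
= 2·140 + 4.9
= 280 + 4.9
= 284.9 mOsm/kg

284.9 mOsm/kg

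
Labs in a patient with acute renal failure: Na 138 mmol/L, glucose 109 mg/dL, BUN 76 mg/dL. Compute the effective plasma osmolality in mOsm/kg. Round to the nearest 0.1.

282.1 mOsm/kg

Effective osmolality excludes urea (freely permeant across cell membranes):
2·Na + glucose/18
= 2·138 + 109/18
= 276 + 6.06
= 282.06 mOsm/kg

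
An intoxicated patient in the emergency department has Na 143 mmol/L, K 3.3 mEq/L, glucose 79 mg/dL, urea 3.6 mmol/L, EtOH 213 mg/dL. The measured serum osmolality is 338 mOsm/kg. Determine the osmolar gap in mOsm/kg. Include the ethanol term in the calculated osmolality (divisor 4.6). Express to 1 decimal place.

Calculated osmolality = 2·Na + glucose/18 + urea + ethanol/4.6
= 2·143 + 79/18 + 3.6 + 213/4.6
= 286 + 4.39 + 3.60 + 46.30
= 340.29 mOsm/kg ≈ 340.3 mOsm/kg
Osmolar gap = measured − calculated = 338 − 340.3 = -2.3 mOsm/kg

-2.3 mOsm/kg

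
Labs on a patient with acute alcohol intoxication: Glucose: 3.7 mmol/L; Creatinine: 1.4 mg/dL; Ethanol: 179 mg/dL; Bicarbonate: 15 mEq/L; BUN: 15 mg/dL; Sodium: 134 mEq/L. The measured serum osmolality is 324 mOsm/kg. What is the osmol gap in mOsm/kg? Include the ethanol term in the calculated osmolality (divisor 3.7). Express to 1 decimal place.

Calculated osmolality = 2·Na + glucose + BUN/2.8 + ethanol/3.7
= 2·134 + 3.7 + 15/2.8 + 179/3.7
= 268 + 3.70 + 5.36 + 48.38
= 325.44 mOsm/kg ≈ 325.4 mOsm/kg
Osmolar gap = measured − calculated = 324 − 325.4 = -1.4 mOsm/kg

-1.4 mOsm/kg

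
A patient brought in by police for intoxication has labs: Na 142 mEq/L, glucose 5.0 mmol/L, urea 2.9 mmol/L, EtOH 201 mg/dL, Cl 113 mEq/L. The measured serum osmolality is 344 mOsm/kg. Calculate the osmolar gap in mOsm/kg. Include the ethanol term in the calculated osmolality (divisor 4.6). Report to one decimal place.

Calculated osmolality = 2·Na + glucose + urea + ethanol/4.6
= 2·142 + 5 + 2.9 + 201/4.6
= 284 + 5 + 2.90 + 43.70
= 335.6 mOsm/kg ≈ 335.6 mOsm/kg
Osmolar gap = measured − calculated = 344 − 335.6 = 8.4 mOsm/kg

8.4 mOsm/kg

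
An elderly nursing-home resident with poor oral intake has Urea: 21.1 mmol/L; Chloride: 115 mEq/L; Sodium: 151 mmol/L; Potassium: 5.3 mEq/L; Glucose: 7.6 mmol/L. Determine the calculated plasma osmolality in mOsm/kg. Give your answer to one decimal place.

330.7 mOsm/kg

Calculated osmolality = 2·Na + glucose + urea
= 2·151 + 7.6 + 21.1
= 302 + 7.60 + 21.10
= 330.7 mOsm/kg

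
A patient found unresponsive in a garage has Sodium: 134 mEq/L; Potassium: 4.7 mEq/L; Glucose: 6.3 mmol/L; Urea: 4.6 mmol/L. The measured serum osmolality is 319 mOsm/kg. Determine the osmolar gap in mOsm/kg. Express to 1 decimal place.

40.1 mOsm/kg

Calculated osmolality = 2·Na + glucose + urea
= 2·134 + 6.3 + 4.6
= 268 + 6.30 + 4.60
= 278.9 mOsm/kg ≈ 278.9 mOsm/kg
Osmolar gap = measured − calculated = 319 − 278.9 = 40.1 mOsm/kg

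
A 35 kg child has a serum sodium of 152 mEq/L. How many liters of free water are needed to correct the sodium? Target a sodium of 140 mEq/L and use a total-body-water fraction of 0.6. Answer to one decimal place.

TBW = 0.6 · 35 = 21 L
Free water deficit = TBW · (Na/140 − 1)
= 21 · (152/140 − 1)
= 21 · 0.0857
= 1.8 L

1.8 L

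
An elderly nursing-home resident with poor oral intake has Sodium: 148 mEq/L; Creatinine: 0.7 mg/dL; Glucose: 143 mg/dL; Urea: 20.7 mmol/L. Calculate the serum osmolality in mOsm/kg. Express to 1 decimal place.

324.6 mOsm/kg

Calculated osmolality = 2·Na + glucose/18 + urea
= 2·148 + 143/18 + 20.7
= 296 + 7.94 + 20.70
= 324.64 mOsm/kg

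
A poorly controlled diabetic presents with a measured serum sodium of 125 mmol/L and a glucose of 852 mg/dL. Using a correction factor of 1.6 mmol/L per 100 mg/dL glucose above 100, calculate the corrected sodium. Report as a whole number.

Corrected Na = measured Na + 1.6 · (glucose − 100)/100
= 125 + 1.6 · (852 − 100)/100
= 125 + 12
= 137 mmol/L

137 mmol/L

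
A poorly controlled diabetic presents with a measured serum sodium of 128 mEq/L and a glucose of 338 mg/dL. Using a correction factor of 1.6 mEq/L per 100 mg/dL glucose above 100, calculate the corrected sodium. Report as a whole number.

132 mEq/L

Corrected Na = measured Na + 1.6 · (glucose − 100)/100
= 128 + 1.6 · (338 − 100)/100
= 128 + 3.8
= 131.8 mEq/L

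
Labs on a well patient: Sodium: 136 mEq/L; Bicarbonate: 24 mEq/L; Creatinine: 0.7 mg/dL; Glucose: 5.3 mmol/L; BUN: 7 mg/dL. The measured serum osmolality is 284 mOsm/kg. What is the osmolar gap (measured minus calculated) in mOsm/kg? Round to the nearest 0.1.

4.2 mOsm/kg

Calculated osmolality = 2·Na + glucose + BUN/2.8
= 2·136 + 5.3 + 7/2.8
= 272 + 5.30 + 2.50
= 279.8 mOsm/kg ≈ 279.8 mOsm/kg
Osmolar gap = measured − calculated = 284 − 279.8 = 4.2 mOsm/kg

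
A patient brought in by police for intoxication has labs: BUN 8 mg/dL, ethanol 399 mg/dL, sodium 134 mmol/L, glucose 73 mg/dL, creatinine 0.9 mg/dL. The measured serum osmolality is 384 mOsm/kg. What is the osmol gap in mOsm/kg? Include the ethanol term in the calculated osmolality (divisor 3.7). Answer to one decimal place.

Calculated osmolality = 2·Na + glucose/18 + BUN/2.8 + ethanol/3.7
= 2·134 + 73/18 + 8/2.8 + 399/3.7
= 268 + 4.06 + 2.86 + 107.84
= 382.76 mOsm/kg ≈ 382.8 mOsm/kg
Osmolar gap = measured − calculated = 384 − 382.8 = 1.2 mOsm/kg

1.2 mOsm/kg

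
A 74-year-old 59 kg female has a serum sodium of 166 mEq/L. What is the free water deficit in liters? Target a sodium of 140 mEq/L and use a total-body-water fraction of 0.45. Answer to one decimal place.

4.9 L

TBW = 0.45 · 59 = 26.55 L
Free water deficit = TBW · (Na/140 − 1)
= 26.55 · (166/140 − 1)
= 26.55 · 0.1857
= 4.93 L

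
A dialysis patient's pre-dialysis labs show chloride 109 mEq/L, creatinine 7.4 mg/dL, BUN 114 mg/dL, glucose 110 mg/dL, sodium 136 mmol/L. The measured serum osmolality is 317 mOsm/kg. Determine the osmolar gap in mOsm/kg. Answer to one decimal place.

-1.8 mOsm/kg

Calculated osmolality = 2·Na + glucose/18 + BUN/2.8
= 2·136 + 110/18 + 114/2.8
= 272 + 6.11 + 40.71
= 318.82 mOsm/kg ≈ 318.8 mOsm/kg
Osmolar gap = measured − calculated = 317 − 318.8 = -1.8 mOsm/kg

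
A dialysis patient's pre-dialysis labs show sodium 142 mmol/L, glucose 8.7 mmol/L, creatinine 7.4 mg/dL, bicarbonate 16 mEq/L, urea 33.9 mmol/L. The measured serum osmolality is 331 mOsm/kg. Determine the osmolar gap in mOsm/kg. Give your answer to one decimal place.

4.4 mOsm/kg

Calculated osmolality = 2·Na + glucose + urea
= 2·142 + 8.7 + 33.9
= 284 + 8.70 + 33.90
= 326.6 mOsm/kg ≈ 326.6 mOsm/kg
Osmolar gap = measured − calculated = 331 − 326.6 = 4.4 mOsm/kg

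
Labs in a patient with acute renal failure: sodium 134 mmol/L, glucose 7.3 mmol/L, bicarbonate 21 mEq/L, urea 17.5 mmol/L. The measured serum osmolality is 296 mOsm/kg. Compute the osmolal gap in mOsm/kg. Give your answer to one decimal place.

3.2 mOsm/kg

Calculated osmolality = 2·Na + glucose + urea
= 2·134 + 7.3 + 17.5
= 268 + 7.30 + 17.50
= 292.8 mOsm/kg ≈ 292.8 mOsm/kg
Osmolar gap = measured − calculated = 296 − 292.8 = 3.2 mOsm/kg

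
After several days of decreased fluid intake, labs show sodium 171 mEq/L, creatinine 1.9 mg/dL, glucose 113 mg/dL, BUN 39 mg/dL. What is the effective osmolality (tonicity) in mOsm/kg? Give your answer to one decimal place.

348.3 mOsm/kg

Effective osmolality excludes urea (freely permeant across cell membranes):
2·Na + glucose/18
= 2·171 + 113/18
= 342 + 6.28
= 348.28 mOsm/kg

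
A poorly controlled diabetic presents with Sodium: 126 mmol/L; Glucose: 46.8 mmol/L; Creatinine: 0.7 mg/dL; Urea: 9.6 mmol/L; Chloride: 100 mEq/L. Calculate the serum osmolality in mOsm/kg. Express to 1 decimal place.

Calculated osmolality = 2·Na + glucose + urea
= 2·126 + 46.8 + 9.6
= 252 + 46.80 + 9.60
= 308.4 mOsm/kg

308.4 mOsm/kg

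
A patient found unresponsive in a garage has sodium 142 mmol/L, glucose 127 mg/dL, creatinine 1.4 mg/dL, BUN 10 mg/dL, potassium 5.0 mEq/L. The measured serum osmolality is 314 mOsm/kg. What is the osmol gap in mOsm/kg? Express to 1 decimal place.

19.4 mOsm/kg

Calculated osmolality = 2·Na + glucose/18 + BUN/2.8
= 2·142 + 127/18 + 10/2.8
= 284 + 7.06 + 3.57
= 294.63 mOsm/kg ≈ 294.6 mOsm/kg
Osmolar gap = measured − calculated = 314 − 294.6 = 19.4 mOsm/kg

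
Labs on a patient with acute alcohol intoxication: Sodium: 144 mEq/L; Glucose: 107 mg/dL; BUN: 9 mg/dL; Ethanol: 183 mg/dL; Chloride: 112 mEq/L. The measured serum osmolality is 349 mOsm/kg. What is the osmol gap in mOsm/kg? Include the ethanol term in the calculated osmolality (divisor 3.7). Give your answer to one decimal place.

Calculated osmolality = 2·Na + glucose/18 + BUN/2.8 + ethanol/3.7
= 2·144 + 107/18 + 9/2.8 + 183/3.7
= 288 + 5.94 + 3.21 + 49.46
= 346.61 mOsm/kg ≈ 346.6 mOsm/kg
Osmolar gap = measured − calculated = 349 − 346.6 = 2.4 mOsm/kg

2.4 mOsm/kg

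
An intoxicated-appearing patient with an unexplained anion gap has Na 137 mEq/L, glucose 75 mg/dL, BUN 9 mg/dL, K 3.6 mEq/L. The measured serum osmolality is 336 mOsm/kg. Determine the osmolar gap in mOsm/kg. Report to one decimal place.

54.6 mOsm/kg

Calculated osmolality = 2·Na + glucose/18 + BUN/2.8
= 2·137 + 75/18 + 9/2.8
= 274 + 4.17 + 3.21
= 281.38 mOsm/kg ≈ 281.4 mOsm/kg
Osmolar gap = measured − calculated = 336 − 281.4 = 54.6 mOsm/kg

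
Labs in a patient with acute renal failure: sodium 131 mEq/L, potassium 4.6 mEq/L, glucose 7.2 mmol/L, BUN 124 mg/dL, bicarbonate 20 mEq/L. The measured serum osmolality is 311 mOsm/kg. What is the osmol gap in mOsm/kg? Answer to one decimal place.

Calculated osmolality = 2·Na + glucose + BUN/2.8
= 2·131 + 7.2 + 124/2.8
= 262 + 7.20 + 44.29
= 313.49 mOsm/kg ≈ 313.5 mOsm/kg
Osmolar gap = measured − calculated = 311 − 313.5 = -2.5 mOsm/kg

-2.5 mOsm/kg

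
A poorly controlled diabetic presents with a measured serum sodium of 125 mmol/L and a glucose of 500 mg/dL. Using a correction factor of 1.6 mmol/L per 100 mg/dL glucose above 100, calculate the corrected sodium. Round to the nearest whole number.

131 mmol/L

Corrected Na = measured Na + 1.6 · (glucose − 100)/100
= 125 + 1.6 · (500 − 100)/100
= 125 + 6.4
= 131.4 mmol/L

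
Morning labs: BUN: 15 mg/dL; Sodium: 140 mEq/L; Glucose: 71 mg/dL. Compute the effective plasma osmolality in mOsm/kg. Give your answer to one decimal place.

Effective osmolality excludes urea (freely permeant across cell membranes):
2·Na + glucose/18
= 2·140 + 71/18
= 280 + 3.94
= 283.94 mOsm/kg

283.9 mOsm/kg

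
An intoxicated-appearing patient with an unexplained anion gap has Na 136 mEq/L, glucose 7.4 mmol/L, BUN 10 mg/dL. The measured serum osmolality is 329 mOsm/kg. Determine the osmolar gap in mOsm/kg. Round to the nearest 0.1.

46.0 mOsm/kg

Calculated osmolality = 2·Na + glucose + BUN/2.8
= 2·136 + 7.4 + 10/2.8
= 272 + 7.40 + 3.57
= 282.97 mOsm/kg ≈ 283.0 mOsm/kg
Osmolar gap = measured − calculated = 329 − 283.0 = 46.0 mOsm/kg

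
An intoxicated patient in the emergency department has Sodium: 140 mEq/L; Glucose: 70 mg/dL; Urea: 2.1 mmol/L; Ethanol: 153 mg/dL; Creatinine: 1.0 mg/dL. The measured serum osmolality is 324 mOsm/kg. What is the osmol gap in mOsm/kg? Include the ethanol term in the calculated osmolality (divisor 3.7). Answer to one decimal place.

-3.3 mOsm/kg

Calculated osmolality = 2·Na + glucose/18 + urea + ethanol/3.7
= 2·140 + 70/18 + 2.1 + 153/3.7
= 280 + 3.89 + 2.10 + 41.35
= 327.34 mOsm/kg ≈ 327.3 mOsm/kg
Osmolar gap = measured − calculated = 324 − 327.3 = -3.3 mOsm/kg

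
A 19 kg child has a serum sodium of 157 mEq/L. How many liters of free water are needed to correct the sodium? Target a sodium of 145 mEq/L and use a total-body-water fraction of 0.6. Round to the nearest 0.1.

0.9 L

TBW = 0.6 · 19 = 11.4 L
Free water deficit = TBW · (Na/145 − 1)
= 11.4 · (157/145 − 1)
= 11.4 · 0.0828
= 0.94 L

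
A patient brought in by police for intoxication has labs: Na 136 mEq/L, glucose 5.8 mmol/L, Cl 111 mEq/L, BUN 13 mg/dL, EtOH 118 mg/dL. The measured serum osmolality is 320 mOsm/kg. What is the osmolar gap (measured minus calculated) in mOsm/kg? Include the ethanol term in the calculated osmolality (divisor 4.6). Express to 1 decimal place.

11.9 mOsm/kg

Calculated osmolality = 2·Na + glucose + BUN/2.8 + ethanol/4.6
= 2·136 + 5.8 + 13/2.8 + 118/4.6
= 272 + 5.80 + 4.64 + 25.65
= 308.09 mOsm/kg ≈ 308.1 mOsm/kg
Osmolar gap = measured − calculated = 320 − 308.1 = 11.9 mOsm/kg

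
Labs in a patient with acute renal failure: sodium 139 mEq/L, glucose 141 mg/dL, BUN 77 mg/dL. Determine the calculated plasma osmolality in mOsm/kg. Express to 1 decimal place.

313.3 mOsm/kg

Calculated osmolality = 2·Na + glucose/18 + BUN/2.8
= 2·139 + 141/18 + 77/2.8
= 278 + 7.83 + 27.50
= 313.33 mOsm/kg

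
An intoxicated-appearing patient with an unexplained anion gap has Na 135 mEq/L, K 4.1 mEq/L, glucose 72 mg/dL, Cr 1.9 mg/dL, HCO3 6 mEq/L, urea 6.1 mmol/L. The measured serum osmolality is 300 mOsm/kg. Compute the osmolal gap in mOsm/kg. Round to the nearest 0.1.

19.9 mOsm/kg

Calculated osmolality = 2·Na + glucose/18 + urea
= 2·135 + 72/18 + 6.1
= 270 + 4 + 6.10
= 280.1 mOsm/kg ≈ 280.1 mOsm/kg
Osmolar gap = measured − calculated = 300 − 280.1 = 19.9 mOsm/kg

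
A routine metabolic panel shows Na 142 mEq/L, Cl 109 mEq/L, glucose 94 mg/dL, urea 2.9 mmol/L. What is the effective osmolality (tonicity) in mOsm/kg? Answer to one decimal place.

Effective osmolality excludes urea (freely permeant across cell membranes):
2·Na + glucose/18
= 2·142 + 94/18
= 284 + 5.22
= 289.22 mOsm/kg

289.2 mOsm/kg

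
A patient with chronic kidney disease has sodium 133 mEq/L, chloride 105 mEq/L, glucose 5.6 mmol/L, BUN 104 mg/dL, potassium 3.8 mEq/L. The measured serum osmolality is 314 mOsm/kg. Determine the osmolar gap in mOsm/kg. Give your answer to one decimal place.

5.3 mOsm/kg

Calculated osmolality = 2·Na + glucose + BUN/2.8
= 2·133 + 5.6 + 104/2.8
= 266 + 5.60 + 37.14
= 308.74 mOsm/kg ≈ 308.7 mOsm/kg
Osmolar gap = measured − calculated = 314 − 308.7 = 5.3 mOsm/kg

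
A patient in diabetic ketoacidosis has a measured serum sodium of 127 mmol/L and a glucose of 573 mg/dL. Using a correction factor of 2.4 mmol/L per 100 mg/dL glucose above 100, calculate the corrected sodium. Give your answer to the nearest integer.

138 mmol/L

Corrected Na = measured Na + 2.4 · (glucose − 100)/100
= 127 + 2.4 · (573 − 100)/100
= 127 + 11.4
= 138.4 mmol/L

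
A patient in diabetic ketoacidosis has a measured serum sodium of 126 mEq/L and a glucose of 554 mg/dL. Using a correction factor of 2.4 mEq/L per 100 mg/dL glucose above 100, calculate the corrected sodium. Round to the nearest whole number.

Corrected Na = measured Na + 2.4 · (glucose − 100)/100
= 126 + 2.4 · (554 − 100)/100
= 126 + 10.9
= 136.9 mEq/L

137 mEq/L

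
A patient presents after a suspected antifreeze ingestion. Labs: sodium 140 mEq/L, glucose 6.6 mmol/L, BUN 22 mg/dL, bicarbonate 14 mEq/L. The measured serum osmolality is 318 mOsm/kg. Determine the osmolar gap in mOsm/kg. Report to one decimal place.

Calculated osmolality = 2·Na + glucose + BUN/2.8
= 2·140 + 6.6 + 22/2.8
= 280 + 6.60 + 7.86
= 294.46 mOsm/kg ≈ 294.5 mOsm/kg
Osmolar gap = measured − calculated = 318 − 294.5 = 23.5 mOsm/kg

23.5 mOsm/kg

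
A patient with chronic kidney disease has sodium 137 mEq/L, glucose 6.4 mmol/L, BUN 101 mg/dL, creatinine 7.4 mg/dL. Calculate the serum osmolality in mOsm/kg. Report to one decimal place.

316.5 mOsm/kg

Calculated osmolality = 2·Na + glucose + BUN/2.8
= 2·137 + 6.4 + 101/2.8
= 274 + 6.40 + 36.07
= 316.47 mOsm/kg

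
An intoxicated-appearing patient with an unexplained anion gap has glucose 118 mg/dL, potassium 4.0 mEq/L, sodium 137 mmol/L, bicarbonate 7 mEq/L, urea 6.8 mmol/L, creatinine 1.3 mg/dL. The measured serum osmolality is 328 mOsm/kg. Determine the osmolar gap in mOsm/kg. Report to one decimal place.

40.6 mOsm/kg

Calculated osmolality = 2·Na + glucose/18 + urea
= 2·137 + 118/18 + 6.8
= 274 + 6.56 + 6.80
= 287.36 mOsm/kg ≈ 287.4 mOsm/kg
Osmolar gap = measured − calculated = 328 − 287.4 = 40.6 mOsm/kg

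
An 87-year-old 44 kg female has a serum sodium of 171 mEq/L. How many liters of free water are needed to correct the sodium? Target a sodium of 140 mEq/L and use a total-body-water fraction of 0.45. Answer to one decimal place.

4.4 L

TBW = 0.45 · 44 = 19.8 L
Free water deficit = TBW · (Na/140 − 1)
= 19.8 · (171/140 − 1)
= 19.8 · 0.2214
= 4.38 L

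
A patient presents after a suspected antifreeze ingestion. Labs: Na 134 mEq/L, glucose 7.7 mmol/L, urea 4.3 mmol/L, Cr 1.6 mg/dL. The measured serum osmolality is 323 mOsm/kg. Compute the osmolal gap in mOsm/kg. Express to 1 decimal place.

Calculated osmolality = 2·Na + glucose + urea
= 2·134 + 7.7 + 4.3
= 268 + 7.70 + 4.30
= 280 mOsm/kg ≈ 280.0 mOsm/kg
Osmolar gap = measured − calculated = 323 − 280.0 = 43.0 mOsm/kg

43.0 mOsm/kg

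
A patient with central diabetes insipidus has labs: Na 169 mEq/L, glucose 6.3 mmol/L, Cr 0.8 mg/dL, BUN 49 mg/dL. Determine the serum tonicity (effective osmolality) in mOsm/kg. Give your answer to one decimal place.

344.3 mOsm/kg

Effective osmolality excludes urea (freely permeant across cell membranes):
2·Na + glucose
= 2·169 + 6.3
= 338 + 6.3
= 344.3 mOsm/kg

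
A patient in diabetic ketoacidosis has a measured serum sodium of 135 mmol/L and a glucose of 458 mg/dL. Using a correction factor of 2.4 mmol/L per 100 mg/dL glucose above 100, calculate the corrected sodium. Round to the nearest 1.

144 mmol/L

Corrected Na = measured Na + 2.4 · (glucose − 100)/100
= 135 + 2.4 · (458 − 100)/100
= 135 + 8.6
= 143.6 mmol/L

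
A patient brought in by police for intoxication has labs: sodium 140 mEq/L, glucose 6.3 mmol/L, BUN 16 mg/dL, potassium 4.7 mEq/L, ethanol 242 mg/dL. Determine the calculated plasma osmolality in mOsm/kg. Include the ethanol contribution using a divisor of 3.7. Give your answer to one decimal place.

Calculated osmolality = 2·Na + glucose + BUN/2.8 + ethanol/3.7
= 2·140 + 6.3 + 16/2.8 + 242/3.7
= 280 + 6.30 + 5.71 + 65.41
= 357.42 mOsm/kg

357.4 mOsm/kg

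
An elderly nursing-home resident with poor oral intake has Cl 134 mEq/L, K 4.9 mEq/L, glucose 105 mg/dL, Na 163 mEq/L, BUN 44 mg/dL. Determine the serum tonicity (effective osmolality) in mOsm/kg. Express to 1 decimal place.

Effective osmolality excludes urea (freely permeant across cell membranes):
2·Na + glucose/18
= 2·163 + 105/18
= 326 + 5.83
= 331.83 mOsm/kg

331.8 mOsm/kg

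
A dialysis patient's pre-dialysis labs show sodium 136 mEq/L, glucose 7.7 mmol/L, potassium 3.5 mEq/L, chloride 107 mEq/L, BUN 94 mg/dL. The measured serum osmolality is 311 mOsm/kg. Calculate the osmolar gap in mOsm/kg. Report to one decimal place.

Calculated osmolality = 2·Na + glucose + BUN/2.8
= 2·136 + 7.7 + 94/2.8
= 272 + 7.70 + 33.57
= 313.27 mOsm/kg ≈ 313.3 mOsm/kg
Osmolar gap = measured − calculated = 311 − 313.3 = -2.3 mOsm/kg

-2.3 mOsm/kg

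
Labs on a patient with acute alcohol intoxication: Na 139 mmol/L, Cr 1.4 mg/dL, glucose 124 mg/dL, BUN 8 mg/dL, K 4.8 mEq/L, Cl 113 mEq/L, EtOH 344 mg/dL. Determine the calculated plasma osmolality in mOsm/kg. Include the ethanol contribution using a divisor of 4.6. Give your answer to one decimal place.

Calculated osmolality = 2·Na + glucose/18 + BUN/2.8 + ethanol/4.6
= 2·139 + 124/18 + 8/2.8 + 344/4.6
= 278 + 6.89 + 2.86 + 74.78
= 362.53 mOsm/kg

362.5 mOsm/kg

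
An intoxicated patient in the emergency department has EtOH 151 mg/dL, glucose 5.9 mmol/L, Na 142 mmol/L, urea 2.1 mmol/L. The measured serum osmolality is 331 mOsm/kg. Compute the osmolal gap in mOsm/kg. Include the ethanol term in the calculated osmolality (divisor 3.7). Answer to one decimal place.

Calculated osmolality = 2·Na + glucose + urea + ethanol/3.7
= 2·142 + 5.9 + 2.1 + 151/3.7
= 284 + 5.90 + 2.10 + 40.81
= 332.81 mOsm/kg ≈ 332.8 mOsm/kg
Osmolar gap = measured − calculated = 331 − 332.8 = -1.8 mOsm/kg

-1.8 mOsm/kg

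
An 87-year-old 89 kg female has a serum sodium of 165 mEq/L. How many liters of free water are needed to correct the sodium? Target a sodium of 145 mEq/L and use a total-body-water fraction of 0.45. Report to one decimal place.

TBW = 0.45 · 89 = 40.05 L
Free water deficit = TBW · (Na/145 − 1)
= 40.05 · (165/145 − 1)
= 40.05 · 0.1379
= 5.52 L

5.5 L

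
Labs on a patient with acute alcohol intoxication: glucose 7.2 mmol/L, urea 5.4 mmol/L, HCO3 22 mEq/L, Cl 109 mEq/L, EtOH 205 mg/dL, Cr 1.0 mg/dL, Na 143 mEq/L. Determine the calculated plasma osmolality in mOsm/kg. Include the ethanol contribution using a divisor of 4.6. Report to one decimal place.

Calculated osmolality = 2·Na + glucose + urea + ethanol/4.6
= 2·143 + 7.2 + 5.4 + 205/4.6
= 286 + 7.20 + 5.40 + 44.57
= 343.17 mOsm/kg

343.2 mOsm/kg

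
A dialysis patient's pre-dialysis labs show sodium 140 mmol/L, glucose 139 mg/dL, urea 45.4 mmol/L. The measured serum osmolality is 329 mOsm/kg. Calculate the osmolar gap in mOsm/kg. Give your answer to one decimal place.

-4.1 mOsm/kg

Calculated osmolality = 2·Na + glucose/18 + urea
= 2·140 + 139/18 + 45.4
= 280 + 7.72 + 45.40
= 333.12 mOsm/kg ≈ 333.1 mOsm/kg
Osmolar gap = measured − calculated = 329 − 333.1 = -4.1 mOsm/kg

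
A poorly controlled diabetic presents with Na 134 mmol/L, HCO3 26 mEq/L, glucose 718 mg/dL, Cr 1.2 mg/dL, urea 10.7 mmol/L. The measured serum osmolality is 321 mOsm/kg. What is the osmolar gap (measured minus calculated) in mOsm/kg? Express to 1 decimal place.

2.4 mOsm/kg

Calculated osmolality = 2·Na + glucose/18 + urea
= 2·134 + 718/18 + 10.7
= 268 + 39.89 + 10.70
= 318.59 mOsm/kg ≈ 318.6 mOsm/kg
Osmolar gap = measured − calculated = 321 − 318.6 = 2.4 mOsm/kg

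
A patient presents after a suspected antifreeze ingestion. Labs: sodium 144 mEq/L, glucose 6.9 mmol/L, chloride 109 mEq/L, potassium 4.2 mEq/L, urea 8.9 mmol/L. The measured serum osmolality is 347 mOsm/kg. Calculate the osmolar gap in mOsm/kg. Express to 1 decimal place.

Calculated osmolality = 2·Na + glucose + urea
= 2·144 + 6.9 + 8.9
= 288 + 6.90 + 8.90
= 303.8 mOsm/kg ≈ 303.8 mOsm/kg
Osmolar gap = measured − calculated = 347 − 303.8 = 43.2 mOsm/kg

43.2 mOsm/kg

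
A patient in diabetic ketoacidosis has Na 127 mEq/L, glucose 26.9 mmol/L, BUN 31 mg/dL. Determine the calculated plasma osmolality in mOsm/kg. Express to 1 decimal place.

Calculated osmolality = 2·Na + glucose + BUN/2.8
= 2·127 + 26.9 + 31/2.8
= 254 + 26.90 + 11.07
= 291.97 mOsm/kg

292.0 mOsm/kg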